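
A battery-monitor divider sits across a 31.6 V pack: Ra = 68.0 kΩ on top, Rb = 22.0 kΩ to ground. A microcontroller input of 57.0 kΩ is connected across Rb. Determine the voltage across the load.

V_out ≈ 5.98 V

The load sits in parallel with Rb: Rb‖R_L = (22.0 × 57.0) / (22.0 + 57.0) = 15.87 kΩ.
V_out = 31.6 × 15.87 / (68.0 + 15.87) = 31.6 × 15.87/83.87 = 5.98 V.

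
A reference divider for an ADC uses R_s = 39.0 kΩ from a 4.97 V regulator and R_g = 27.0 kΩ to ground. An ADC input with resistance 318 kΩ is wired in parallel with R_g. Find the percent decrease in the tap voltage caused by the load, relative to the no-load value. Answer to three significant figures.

The divider's output (Thévenin) resistance is R_s‖R_g = 15.95 kΩ.
Fractional drop under load = R_th/(R_th + R_L) = 15.95 / (15.95 + 318) = 0.04777.
So the output falls by 4.78 %.

4.78 %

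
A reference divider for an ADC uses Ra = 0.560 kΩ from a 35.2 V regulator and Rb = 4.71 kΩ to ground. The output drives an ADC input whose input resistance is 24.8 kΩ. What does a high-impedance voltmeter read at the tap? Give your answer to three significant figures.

V_out ≈ 30.8 V

The load sits in parallel with Rb: Rb‖R_L = (4710 × 24800) / (4710 + 24800) = 3958 Ω.
V_out = 35.2 × 3958 / (560 + 3958) = 35.2 × 3958/4518 = 30.8 V.
(Unloaded it would have been 31.5 V.)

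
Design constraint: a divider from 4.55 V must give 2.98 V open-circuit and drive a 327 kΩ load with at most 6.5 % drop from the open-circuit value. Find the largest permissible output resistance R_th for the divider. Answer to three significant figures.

R_th ≤ 22.7 kΩ

Loading drop = R_th/(R_th + R_L) ≤ 0.0650, so R_th ≤ R_L · ε/(1−ε) = 327 kΩ × 0.0650/0.9350 = 22.7 kΩ.
(Any R1, R2 with R2/(R1+R2) = 0.655 and R1‖R2 ≤ 22.7 kΩ will meet the spec.)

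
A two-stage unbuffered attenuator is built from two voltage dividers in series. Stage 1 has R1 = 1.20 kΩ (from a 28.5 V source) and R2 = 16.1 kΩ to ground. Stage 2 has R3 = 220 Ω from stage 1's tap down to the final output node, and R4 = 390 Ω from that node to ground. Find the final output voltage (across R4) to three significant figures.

V_out ≈ 5.99 V

Stage 2 presents R3+R4 = 610.0 Ω as a load on stage 1's tap.
Stage 1's lower leg becomes R2‖(R3+R4) = 587.7 Ω, so V_mid = 28.5 × 587.7/1788 = 9.370 V.
Stage 2 is itself unloaded: V_out = V_mid × R4/(R3+R4) = 9.370 × 390/610.0 = 5.99 V.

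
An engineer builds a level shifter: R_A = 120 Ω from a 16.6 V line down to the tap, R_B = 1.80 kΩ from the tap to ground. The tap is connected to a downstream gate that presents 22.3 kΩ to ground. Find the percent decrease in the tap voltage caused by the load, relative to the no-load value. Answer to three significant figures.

The divider's output (Thévenin) resistance is R_A‖R_B = 112.5 Ω.
Fractional drop under load = R_th/(R_th + R_L) = 112.5 / (112.5 + 22300) = 0.005020.
So the output falls by 0.502 %.

0.502 %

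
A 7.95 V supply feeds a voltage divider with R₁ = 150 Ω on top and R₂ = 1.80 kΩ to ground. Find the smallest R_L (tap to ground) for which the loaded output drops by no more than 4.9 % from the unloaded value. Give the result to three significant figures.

R_L(min) ≈ 2.69 kΩ

Output resistance R_th = R₁‖R₂ = (150 × 1800)/1950 = 138.5 Ω.
The fractional drop is R_th/(R_th + R_L); requiring this ≤ 0.0490 gives R_L ≥ R_th(1/0.0490 − 1) = 138.5 × 19.41 = 2.69 kΩ.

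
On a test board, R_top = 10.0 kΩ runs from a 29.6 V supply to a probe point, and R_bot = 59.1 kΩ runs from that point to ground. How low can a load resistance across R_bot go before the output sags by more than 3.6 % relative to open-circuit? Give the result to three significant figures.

R_L(min) ≈ 229 kΩ

Output resistance R_th = R_top‖R_bot = (10.0 × 59.1)/69.10 = 8.553 kΩ.
The fractional drop is R_th/(R_th + R_L); requiring this ≤ 0.0360 gives R_L ≥ R_th(1/0.0360 − 1) = 8.553 × 26.78 = 229 kΩ.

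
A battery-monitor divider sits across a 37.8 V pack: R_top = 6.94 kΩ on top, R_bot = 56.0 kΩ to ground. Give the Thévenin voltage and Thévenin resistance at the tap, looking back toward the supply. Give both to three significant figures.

V_th = 33.6 V, R_th = 6.17 kΩ

V_th is the open-circuit tap voltage: 37.8 × 56.0/(6.94 + 56.0) = 33.6 V.
With the supply zeroed, R_top and R_bot appear in parallel from the tap: R_th = R_top‖R_bot = (6.94 × 56.0)/62.94 = 6.17 kΩ.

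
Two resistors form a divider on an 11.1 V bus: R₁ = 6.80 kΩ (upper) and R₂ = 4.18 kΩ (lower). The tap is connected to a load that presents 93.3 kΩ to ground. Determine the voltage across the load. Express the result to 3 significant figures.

The load sits in parallel with R₂: R₂‖R_L = (4.18 × 93.3) / (4.18 + 93.3) = 4.001 kΩ.
V_out = 11.1 × 4.001 / (6.80 + 4.001) = 11.1 × 4.001/10.80 = 4.11 V.
(Unloaded it would have been 4.23 V.)

V_out ≈ 4.11 V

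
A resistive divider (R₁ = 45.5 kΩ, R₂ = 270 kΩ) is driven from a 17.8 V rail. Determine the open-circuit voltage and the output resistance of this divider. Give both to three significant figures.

V_th = 15.2 V, R_th = 38.9 kΩ

V_th is the open-circuit tap voltage: 17.8 × 270/(45.5 + 270) = 15.2 V.
With the supply zeroed, R₁ and R₂ appear in parallel from the tap: R_th = R₁‖R₂ = (45.5 × 270)/315.5 = 38.9 kΩ.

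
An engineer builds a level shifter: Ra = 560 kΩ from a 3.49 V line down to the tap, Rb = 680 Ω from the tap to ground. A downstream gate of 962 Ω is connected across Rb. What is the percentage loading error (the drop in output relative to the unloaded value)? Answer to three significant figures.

Unloaded V = 3.49 × 680/560700 = 0.004233 V.
Loaded: Rb‖R_L = 398.4 Ω, giving V = 3.49 × 398.4/560400 = 0.002481 V.
Drop = (0.004233 − 0.002481) / 0.004233 = 41.4 %.

41.4 %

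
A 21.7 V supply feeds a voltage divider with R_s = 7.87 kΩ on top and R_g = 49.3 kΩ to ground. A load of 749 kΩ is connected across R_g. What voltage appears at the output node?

V_out ≈ 18.5 V

The load sits in parallel with R_g: R_g‖R_L = (49.3 × 749) / (49.3 + 749) = 46.26 kΩ.
V_out = 21.7 × 46.26 / (7.87 + 46.26) = 21.7 × 46.26/54.13 = 18.5 V.
(Unloaded it would have been 18.7 V.)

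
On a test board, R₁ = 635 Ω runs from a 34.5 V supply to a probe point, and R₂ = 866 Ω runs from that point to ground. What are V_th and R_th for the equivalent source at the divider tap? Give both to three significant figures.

V_th is the open-circuit tap voltage: 34.5 × 866/(635 + 866) = 19.9 V.
With the supply zeroed, R₁ and R₂ appear in parallel from the tap: R_th = R₁‖R₂ = (635 × 866)/1501 = 366 Ω.

V_th = 19.9 V, R_th = 366 Ω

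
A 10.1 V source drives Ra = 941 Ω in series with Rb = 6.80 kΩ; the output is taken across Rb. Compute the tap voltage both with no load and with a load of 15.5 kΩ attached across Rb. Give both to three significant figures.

Unloaded: 8.87 V; loaded: 8.42 V

Open-circuit: V = 10.1 × 6800/(941 + 6800) = 8.87 V.
With the load, Rb becomes Rb‖R_L = 4726 Ω, so V = 10.1 × 4726/5667 = 8.42 V.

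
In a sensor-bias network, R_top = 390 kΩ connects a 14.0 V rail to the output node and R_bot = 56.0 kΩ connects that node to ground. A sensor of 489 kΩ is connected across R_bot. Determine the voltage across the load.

The load sits in parallel with R_bot: R_bot‖R_L = (56.0 × 489) / (56.0 + 489) = 50.25 kΩ.
V_out = 14.0 × 50.25 / (390 + 50.25) = 14.0 × 50.25/440.2 = 1.60 V.

V_out ≈ 1.60 V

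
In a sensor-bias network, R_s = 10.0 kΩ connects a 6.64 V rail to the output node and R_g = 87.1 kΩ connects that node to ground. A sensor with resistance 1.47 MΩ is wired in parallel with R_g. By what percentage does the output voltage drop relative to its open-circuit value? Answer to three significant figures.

The divider's output (Thévenin) resistance is R_s‖R_g = 8.970 kΩ.
Fractional drop under load = R_th/(R_th + R_L) = 8.970 / (8.970 + 1470) = 0.006065.
So the output falls by 0.607 %.

0.607 %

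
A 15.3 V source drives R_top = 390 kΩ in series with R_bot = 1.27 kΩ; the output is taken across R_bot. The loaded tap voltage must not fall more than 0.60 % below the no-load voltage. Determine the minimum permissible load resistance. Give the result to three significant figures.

Output resistance R_th = R_top‖R_bot = (390 × 1.27)/391.3 = 1.266 kΩ.
The fractional drop is R_th/(R_th + R_L); requiring this ≤ 0.00600 gives R_L ≥ R_th(1/0.00600 − 1) = 1.266 × 165.7 = 210 kΩ.

R_L(min) ≈ 210 kΩ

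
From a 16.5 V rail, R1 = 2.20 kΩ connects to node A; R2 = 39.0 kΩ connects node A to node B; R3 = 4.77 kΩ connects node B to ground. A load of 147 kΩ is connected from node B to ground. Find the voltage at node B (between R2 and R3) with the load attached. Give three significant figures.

V ≈ 1.66 V

At node B, R3 is in parallel with the load: R3‖R_L = 4.620 kΩ.
Below node A the resistance is R2 + (R3‖R_L) = 43.62 kΩ, so V_A = 16.5 × 43.62/45.82 = 15.71 V.
Then V_B = V_A × (R3‖R_L)/(R2 + R3‖R_L) = 15.71 × 4.620/43.62 = 1.66 V.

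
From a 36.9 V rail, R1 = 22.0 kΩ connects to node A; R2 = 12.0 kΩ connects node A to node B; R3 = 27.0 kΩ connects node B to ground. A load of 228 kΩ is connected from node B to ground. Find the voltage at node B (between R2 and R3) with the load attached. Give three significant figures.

At node B, R3 is in parallel with the load: R3‖R_L = 24.14 kΩ.
Below node A the resistance is R2 + (R3‖R_L) = 36.14 kΩ, so V_A = 36.9 × 36.14/58.14 = 22.94 V.
Then V_B = V_A × (R3‖R_L)/(R2 + R3‖R_L) = 22.94 × 24.14/36.14 = 15.3 V.

V ≈ 15.3 V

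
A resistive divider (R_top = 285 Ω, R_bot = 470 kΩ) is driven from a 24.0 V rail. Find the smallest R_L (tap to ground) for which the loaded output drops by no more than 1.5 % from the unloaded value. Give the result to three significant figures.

Output resistance R_th = R_top‖R_bot = (285 × 470000)/470300 = 284.8 Ω.
The fractional drop is R_th/(R_th + R_L); requiring this ≤ 0.0150 gives R_L ≥ R_th(1/0.0150 − 1) = 284.8 × 65.67 = 18.7 kΩ.

R_L(min) ≈ 18.7 kΩ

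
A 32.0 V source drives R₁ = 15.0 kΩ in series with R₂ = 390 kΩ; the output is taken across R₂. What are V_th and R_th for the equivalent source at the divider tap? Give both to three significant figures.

V_th is the open-circuit tap voltage: 32.0 × 390/(15.0 + 390) = 30.8 V.
With the supply zeroed, R₁ and R₂ appear in parallel from the tap: R_th = R₁‖R₂ = (15.0 × 390)/405.0 = 14.4 kΩ.

V_th = 30.8 V, R_th = 14.4 kΩ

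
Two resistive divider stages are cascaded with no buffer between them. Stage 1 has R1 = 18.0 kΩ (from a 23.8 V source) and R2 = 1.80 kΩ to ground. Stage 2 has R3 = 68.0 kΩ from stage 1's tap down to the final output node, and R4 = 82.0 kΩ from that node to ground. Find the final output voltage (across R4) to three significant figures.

V_out ≈ 1.17 V

Stage 2 presents R3+R4 = 150.0 kΩ as a load on stage 1's tap.
Stage 1's lower leg becomes R2‖(R3+R4) = 1.779 kΩ, so V_mid = 23.8 × 1.779/19.78 = 2.140 V.
Stage 2 is itself unloaded: V_out = V_mid × R4/(R3+R4) = 2.140 × 82.0/150.0 = 1.17 V.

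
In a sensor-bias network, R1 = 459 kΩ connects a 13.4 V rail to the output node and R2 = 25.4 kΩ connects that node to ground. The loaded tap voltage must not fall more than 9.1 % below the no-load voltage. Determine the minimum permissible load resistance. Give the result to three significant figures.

R_L(min) ≈ 240 kΩ

Output resistance R_th = R1‖R2 = (459 × 25.4)/484.4 = 24.07 kΩ.
The fractional drop is R_th/(R_th + R_L); requiring this ≤ 0.0910 gives R_L ≥ R_th(1/0.0910 − 1) = 24.07 × 9.989 = 240 kΩ.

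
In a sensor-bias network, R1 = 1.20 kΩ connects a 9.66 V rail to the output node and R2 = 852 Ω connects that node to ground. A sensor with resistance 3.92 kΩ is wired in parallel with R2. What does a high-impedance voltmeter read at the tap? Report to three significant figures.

V_out ≈ 3.56 V

The load sits in parallel with R2: R2‖R_L = (852 × 3920) / (852 + 3920) = 699.9 Ω.
V_out = 9.66 × 699.9 / (1200 + 699.9) = 9.66 × 699.9/1900 = 3.56 V.
(Unloaded it would have been 4.01 V.)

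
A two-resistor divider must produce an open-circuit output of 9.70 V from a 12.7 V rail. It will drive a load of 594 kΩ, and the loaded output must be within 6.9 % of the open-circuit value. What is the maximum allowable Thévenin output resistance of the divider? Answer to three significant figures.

Loading drop = R_th/(R_th + R_L) ≤ 0.0690, so R_th ≤ R_L · ε/(1−ε) = 594 kΩ × 0.0690/0.9310 = 44.0 kΩ.
(Any R1, R2 with R2/(R1+R2) = 0.764 and R1‖R2 ≤ 44.0 kΩ will meet the spec.)

R_th ≤ 44.0 kΩ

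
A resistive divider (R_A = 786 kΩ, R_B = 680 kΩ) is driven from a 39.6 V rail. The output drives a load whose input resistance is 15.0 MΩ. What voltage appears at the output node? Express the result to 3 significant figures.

The load sits in parallel with R_B: R_B‖R_L = (680 × 15000) / (680 + 15000) = 650.5 kΩ.
V_out = 39.6 × 650.5 / (786 + 650.5) = 39.6 × 650.5/1437 = 17.9 V.
(Unloaded it would have been 18.4 V.)

V_out ≈ 17.9 V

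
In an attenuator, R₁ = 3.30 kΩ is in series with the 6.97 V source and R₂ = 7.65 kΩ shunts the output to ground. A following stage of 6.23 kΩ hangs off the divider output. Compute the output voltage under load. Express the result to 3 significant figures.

V_out ≈ 3.55 V

The load sits in parallel with R₂: R₂‖R_L = (7.65 × 6.23) / (7.65 + 6.23) = 3.434 kΩ.
V_out = 6.97 × 3.434 / (3.30 + 3.434) = 6.97 × 3.434/6.734 = 3.55 V.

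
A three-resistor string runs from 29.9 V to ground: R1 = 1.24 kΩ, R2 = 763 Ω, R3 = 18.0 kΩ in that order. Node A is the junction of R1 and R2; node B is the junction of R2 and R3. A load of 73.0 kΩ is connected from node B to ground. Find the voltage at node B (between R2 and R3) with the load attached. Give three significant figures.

V ≈ 26.3 V

At node B, R3 is in parallel with the load: R3‖R_L = 14440 Ω.
Below node A the resistance is R2 + (R3‖R_L) = 15200 Ω, so V_A = 29.9 × 15200/16440 = 27.65 V.
Then V_B = V_A × (R3‖R_L)/(R2 + R3‖R_L) = 27.65 × 14440/15200 = 26.3 V.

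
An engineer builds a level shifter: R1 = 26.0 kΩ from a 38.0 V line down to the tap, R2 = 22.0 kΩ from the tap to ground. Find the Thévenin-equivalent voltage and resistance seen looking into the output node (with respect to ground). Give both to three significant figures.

V_th = 17.4 V, R_th = 11.9 kΩ

V_th is the open-circuit tap voltage: 38.0 × 22.0/(26.0 + 22.0) = 17.4 V.
With the supply zeroed, R1 and R2 appear in parallel from the tap: R_th = R1‖R2 = (26.0 × 22.0)/48.00 = 11.9 kΩ.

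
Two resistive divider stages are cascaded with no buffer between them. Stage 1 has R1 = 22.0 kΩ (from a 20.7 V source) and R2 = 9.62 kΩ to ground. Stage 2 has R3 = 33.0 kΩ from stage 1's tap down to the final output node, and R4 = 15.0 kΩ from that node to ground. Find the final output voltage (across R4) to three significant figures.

Stage 2 presents R3+R4 = 48.00 kΩ as a load on stage 1's tap.
Stage 1's lower leg becomes R2‖(R3+R4) = 8.014 kΩ, so V_mid = 20.7 × 8.014/30.01 = 5.527 V.
Stage 2 is itself unloaded: V_out = V_mid × R4/(R3+R4) = 5.527 × 15.0/48.00 = 1.73 V.

V_out ≈ 1.73 V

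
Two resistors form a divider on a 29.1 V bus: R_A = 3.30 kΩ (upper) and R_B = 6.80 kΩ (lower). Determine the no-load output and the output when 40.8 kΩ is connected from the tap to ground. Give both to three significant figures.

Open-circuit: V = 29.1 × 6.80/(3.30 + 6.80) = 19.6 V.
With the load, R_B becomes R_B‖R_L = 5.829 kΩ, so V = 29.1 × 5.829/9.129 = 18.6 V.

Unloaded: 19.6 V; loaded: 18.6 V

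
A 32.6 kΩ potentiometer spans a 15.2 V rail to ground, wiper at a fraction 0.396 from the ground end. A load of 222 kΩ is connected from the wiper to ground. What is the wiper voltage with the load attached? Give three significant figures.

The wiper splits the pot into (1−α)R = 19.69 kΩ above and αR = 12.91 kΩ below.
Lower section ‖ load = 12.20 kΩ.
V_wiper = 15.2 × 12.20/(19.69 + 12.20) = 5.81 V.

V ≈ 5.81 V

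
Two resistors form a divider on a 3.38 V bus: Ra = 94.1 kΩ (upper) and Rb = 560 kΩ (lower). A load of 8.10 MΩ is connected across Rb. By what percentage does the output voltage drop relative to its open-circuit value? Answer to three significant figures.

0.985 %

The divider's output (Thévenin) resistance is Ra‖Rb = 80.56 kΩ.
Fractional drop under load = R_th/(R_th + R_L) = 80.56 / (80.56 + 8100) = 0.009848.
So the output falls by 0.985 %.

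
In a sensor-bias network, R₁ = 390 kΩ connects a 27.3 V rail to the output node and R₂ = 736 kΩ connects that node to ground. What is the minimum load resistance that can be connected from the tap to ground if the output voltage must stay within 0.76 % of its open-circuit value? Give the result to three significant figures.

Output resistance R_th = R₁‖R₂ = (390 × 736)/1126 = 254.9 kΩ.
The fractional drop is R_th/(R_th + R_L); requiring this ≤ 0.00760 gives R_L ≥ R_th(1/0.00760 − 1) = 254.9 × 130.6 = 33.3 MΩ.

R_L(min) ≈ 33.3 MΩ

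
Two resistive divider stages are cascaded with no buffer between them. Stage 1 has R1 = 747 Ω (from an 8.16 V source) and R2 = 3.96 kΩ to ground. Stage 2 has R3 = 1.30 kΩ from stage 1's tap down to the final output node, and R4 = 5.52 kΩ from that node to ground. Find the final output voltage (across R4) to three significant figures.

V_out ≈ 5.09 V

Stage 2 presents R3+R4 = 6820 Ω as a load on stage 1's tap.
Stage 1's lower leg becomes R2‖(R3+R4) = 2505 Ω, so V_mid = 8.16 × 2505/3252 = 6.286 V.
Stage 2 is itself unloaded: V_out = V_mid × R4/(R3+R4) = 6.286 × 5520/6820 = 5.09 V.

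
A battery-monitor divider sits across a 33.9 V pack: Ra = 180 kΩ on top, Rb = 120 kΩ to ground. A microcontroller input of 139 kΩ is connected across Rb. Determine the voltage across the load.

The load sits in parallel with Rb: Rb‖R_L = (120 × 139) / (120 + 139) = 64.40 kΩ.
V_out = 33.9 × 64.40 / (180 + 64.40) = 33.9 × 64.40/244.4 = 8.93 V.

V_out ≈ 8.93 V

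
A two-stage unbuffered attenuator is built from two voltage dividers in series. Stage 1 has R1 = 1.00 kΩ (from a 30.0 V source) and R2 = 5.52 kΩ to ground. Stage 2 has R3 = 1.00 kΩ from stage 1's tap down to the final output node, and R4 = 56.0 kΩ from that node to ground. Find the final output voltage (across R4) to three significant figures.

V_out ≈ 24.6 V

Stage 2 presents R3+R4 = 57.00 kΩ as a load on stage 1's tap.
Stage 1's lower leg becomes R2‖(R3+R4) = 5.033 kΩ, so V_mid = 30.0 × 5.033/6.033 = 25.03 V.
Stage 2 is itself unloaded: V_out = V_mid × R4/(R3+R4) = 25.03 × 56.0/57.00 = 24.6 V.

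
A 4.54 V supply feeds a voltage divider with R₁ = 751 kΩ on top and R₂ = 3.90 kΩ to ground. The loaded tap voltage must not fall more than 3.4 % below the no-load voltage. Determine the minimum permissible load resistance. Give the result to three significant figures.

Output resistance R_th = R₁‖R₂ = (751 × 3.90)/754.9 = 3.880 kΩ.
The fractional drop is R_th/(R_th + R_L); requiring this ≤ 0.0340 gives R_L ≥ R_th(1/0.0340 − 1) = 3.880 × 28.41 = 110 kΩ.

R_L(min) ≈ 110 kΩ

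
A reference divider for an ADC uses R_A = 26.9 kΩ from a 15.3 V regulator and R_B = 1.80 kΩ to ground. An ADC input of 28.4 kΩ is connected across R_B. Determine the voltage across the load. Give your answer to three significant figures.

The load sits in parallel with R_B: R_B‖R_L = (1.80 × 28.4) / (1.80 + 28.4) = 1.693 kΩ.
V_out = 15.3 × 1.693 / (26.9 + 1.693) = 15.3 × 1.693/28.59 = 0.906 V.
(Unloaded it would have been 0.960 V.)

V_out ≈ 0.906 V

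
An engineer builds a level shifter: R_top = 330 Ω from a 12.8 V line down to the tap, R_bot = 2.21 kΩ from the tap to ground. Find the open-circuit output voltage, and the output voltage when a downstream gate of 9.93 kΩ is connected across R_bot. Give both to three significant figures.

Open-circuit: V = 12.8 × 2210/(330 + 2210) = 11.1 V.
With the load, R_bot becomes R_bot‖R_L = 1808 Ω, so V = 12.8 × 1808/2138 = 10.8 V.

Unloaded: 11.1 V; loaded: 10.8 V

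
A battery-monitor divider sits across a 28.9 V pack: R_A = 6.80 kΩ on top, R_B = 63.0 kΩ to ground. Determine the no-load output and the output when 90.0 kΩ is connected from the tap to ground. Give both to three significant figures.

Unloaded: 26.1 V; loaded: 24.4 V

Open-circuit: V = 28.9 × 63.0/(6.80 + 63.0) = 26.1 V.
With the load, R_B becomes R_B‖R_L = 37.06 kΩ, so V = 28.9 × 37.06/43.86 = 24.4 V.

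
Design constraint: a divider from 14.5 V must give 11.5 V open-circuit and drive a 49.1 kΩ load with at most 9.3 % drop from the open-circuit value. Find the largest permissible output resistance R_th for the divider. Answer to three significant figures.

R_th ≤ 5.03 kΩ

Loading drop = R_th/(R_th + R_L) ≤ 0.0930, so R_th ≤ R_L · ε/(1−ε) = 49.1 kΩ × 0.0930/0.9070 = 5.03 kΩ.
(Any R1, R2 with R2/(R1+R2) = 0.793 and R1‖R2 ≤ 5.03 kΩ will meet the spec.)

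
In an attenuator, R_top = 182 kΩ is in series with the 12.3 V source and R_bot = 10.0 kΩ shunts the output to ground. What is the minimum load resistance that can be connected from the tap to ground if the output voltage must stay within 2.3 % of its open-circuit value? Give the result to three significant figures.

Output resistance R_th = R_top‖R_bot = (182 × 10.0)/192.0 = 9.479 kΩ.
The fractional drop is R_th/(R_th + R_L); requiring this ≤ 0.0230 gives R_L ≥ R_th(1/0.0230 − 1) = 9.479 × 42.48 = 403 kΩ.

R_L(min) ≈ 403 kΩ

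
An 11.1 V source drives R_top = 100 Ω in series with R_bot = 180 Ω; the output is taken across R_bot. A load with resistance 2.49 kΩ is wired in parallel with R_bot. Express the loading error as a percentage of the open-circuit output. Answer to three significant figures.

The divider's output (Thévenin) resistance is R_top‖R_bot = 64.29 Ω.
Fractional drop under load = R_th/(R_th + R_L) = 64.29 / (64.29 + 2490) = 0.02517.
So the output falls by 2.52 %.

2.52 %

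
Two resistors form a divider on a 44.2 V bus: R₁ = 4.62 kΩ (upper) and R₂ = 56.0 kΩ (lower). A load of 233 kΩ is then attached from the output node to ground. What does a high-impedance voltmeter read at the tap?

The load sits in parallel with R₂: R₂‖R_L = (56.0 × 233) / (56.0 + 233) = 45.15 kΩ.
V_out = 44.2 × 45.15 / (4.62 + 45.15) = 44.2 × 45.15/49.77 = 40.1 V.

V_out ≈ 40.1 V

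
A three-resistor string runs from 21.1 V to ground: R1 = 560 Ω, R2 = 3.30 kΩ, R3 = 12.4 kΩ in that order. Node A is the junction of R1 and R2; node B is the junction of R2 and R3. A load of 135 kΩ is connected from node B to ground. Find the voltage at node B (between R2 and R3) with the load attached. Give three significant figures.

At node B, R3 is in parallel with the load: R3‖R_L = 11360 Ω.
Below node A the resistance is R2 + (R3‖R_L) = 14660 Ω, so V_A = 21.1 × 14660/15220 = 20.32 V.
Then V_B = V_A × (R3‖R_L)/(R2 + R3‖R_L) = 20.32 × 11360/14660 = 15.7 V.

V ≈ 15.7 V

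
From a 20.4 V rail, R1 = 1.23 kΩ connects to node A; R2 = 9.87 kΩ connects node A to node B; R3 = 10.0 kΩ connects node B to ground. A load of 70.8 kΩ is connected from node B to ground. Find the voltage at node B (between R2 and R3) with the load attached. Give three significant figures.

V ≈ 9.00 V

At node B, R3 is in parallel with the load: R3‖R_L = 8.762 kΩ.
Below node A the resistance is R2 + (R3‖R_L) = 18.63 kΩ, so V_A = 20.4 × 18.63/19.86 = 19.14 V.
Then V_B = V_A × (R3‖R_L)/(R2 + R3‖R_L) = 19.14 × 8.762/18.63 = 9.00 V.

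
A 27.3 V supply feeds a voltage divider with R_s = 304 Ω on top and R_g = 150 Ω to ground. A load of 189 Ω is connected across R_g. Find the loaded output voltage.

The load sits in parallel with R_g: R_g‖R_L = (150 × 189) / (150 + 189) = 83.63 Ω.
V_out = 27.3 × 83.63 / (304 + 83.63) = 27.3 × 83.63/387.6 = 5.89 V.
(Unloaded it would have been 9.02 V.)

V_out ≈ 5.89 V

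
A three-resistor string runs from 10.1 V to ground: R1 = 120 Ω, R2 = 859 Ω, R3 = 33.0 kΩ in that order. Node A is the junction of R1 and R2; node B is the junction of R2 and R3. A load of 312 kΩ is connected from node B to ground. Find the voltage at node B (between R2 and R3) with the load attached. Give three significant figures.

At node B, R3 is in parallel with the load: R3‖R_L = 29840 Ω.
Below node A the resistance is R2 + (R3‖R_L) = 30700 Ω, so V_A = 10.1 × 30700/30820 = 10.06 V.
Then V_B = V_A × (R3‖R_L)/(R2 + R3‖R_L) = 10.06 × 29840/30700 = 9.78 V.

V ≈ 9.78 V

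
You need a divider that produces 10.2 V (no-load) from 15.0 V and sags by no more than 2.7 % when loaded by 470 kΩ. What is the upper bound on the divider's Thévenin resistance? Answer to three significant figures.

R_th ≤ 13.0 kΩ

Loading drop = R_th/(R_th + R_L) ≤ 0.0270, so R_th ≤ R_L · ε/(1−ε) = 470 kΩ × 0.0270/0.9730 = 13.0 kΩ.
(Any R1, R2 with R2/(R1+R2) = 0.680 and R1‖R2 ≤ 13.0 kΩ will meet the spec.)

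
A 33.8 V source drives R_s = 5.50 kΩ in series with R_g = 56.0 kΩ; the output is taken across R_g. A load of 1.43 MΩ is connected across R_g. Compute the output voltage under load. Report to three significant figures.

V_out ≈ 30.7 V

The load sits in parallel with R_g: R_g‖R_L = (56.0 × 1430) / (56.0 + 1430) = 53.89 kΩ.
V_out = 33.8 × 53.89 / (5.50 + 53.89) = 33.8 × 53.89/59.39 = 30.7 V.
(Unloaded it would have been 30.8 V.)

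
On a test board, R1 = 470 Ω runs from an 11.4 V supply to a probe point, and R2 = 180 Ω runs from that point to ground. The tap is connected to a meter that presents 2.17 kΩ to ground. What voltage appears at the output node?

V_out ≈ 2.98 V

The load sits in parallel with R2: R2‖R_L = (180 × 2170) / (180 + 2170) = 166.2 Ω.
V_out = 11.4 × 166.2 / (470 + 166.2) = 11.4 × 166.2/636.2 = 2.98 V.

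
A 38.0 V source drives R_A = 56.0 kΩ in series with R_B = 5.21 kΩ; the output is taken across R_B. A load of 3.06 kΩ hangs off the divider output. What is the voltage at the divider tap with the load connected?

V_out ≈ 1.26 V

The load sits in parallel with R_B: R_B‖R_L = (5.21 × 3.06) / (5.21 + 3.06) = 1.928 kΩ.
V_out = 38.0 × 1.928 / (56.0 + 1.928) = 38.0 × 1.928/57.93 = 1.26 V.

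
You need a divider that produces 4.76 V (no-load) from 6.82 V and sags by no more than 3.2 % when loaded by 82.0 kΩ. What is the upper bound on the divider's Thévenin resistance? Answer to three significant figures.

Loading drop = R_th/(R_th + R_L) ≤ 0.0320, so R_th ≤ R_L · ε/(1−ε) = 82.0 kΩ × 0.0320/0.9680 = 2.71 kΩ.
(Any R1, R2 with R2/(R1+R2) = 0.698 and R1‖R2 ≤ 2.71 kΩ will meet the spec.)

R_th ≤ 2.71 kΩ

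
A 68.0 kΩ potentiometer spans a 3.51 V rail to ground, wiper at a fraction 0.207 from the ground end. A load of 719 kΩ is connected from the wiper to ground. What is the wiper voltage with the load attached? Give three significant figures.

V ≈ 0.715 V

The wiper splits the pot into (1−α)R = 53.92 kΩ above and αR = 14.08 kΩ below.
Lower section ‖ load = 13.81 kΩ.
V_wiper = 3.51 × 13.81/(53.92 + 13.81) = 0.715 V.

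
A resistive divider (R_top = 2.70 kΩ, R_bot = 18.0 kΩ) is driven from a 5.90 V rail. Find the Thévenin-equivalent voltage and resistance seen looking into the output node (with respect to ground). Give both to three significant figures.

V_th is the open-circuit tap voltage: 5.90 × 18.0/(2.70 + 18.0) = 5.13 V.
With the supply zeroed, R_top and R_bot appear in parallel from the tap: R_th = R_top‖R_bot = (2.70 × 18.0)/20.70 = 2.35 kΩ.

V_th = 5.13 V, R_th = 2.35 kΩ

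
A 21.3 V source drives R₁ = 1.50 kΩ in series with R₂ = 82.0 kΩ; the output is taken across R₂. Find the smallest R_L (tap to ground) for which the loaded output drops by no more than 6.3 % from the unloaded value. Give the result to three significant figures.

Output resistance R_th = R₁‖R₂ = (1.50 × 82.0)/83.50 = 1.473 kΩ.
The fractional drop is R_th/(R_th + R_L); requiring this ≤ 0.0630 gives R_L ≥ R_th(1/0.0630 − 1) = 1.473 × 14.87 = 21.9 kΩ.

R_L(min) ≈ 21.9 kΩ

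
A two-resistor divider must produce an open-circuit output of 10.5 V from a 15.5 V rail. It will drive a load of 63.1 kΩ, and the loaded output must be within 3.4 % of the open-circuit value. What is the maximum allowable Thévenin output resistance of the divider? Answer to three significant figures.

R_th ≤ 2.22 kΩ

Loading drop = R_th/(R_th + R_L) ≤ 0.0340, so R_th ≤ R_L · ε/(1−ε) = 63.1 kΩ × 0.0340/0.9660 = 2.22 kΩ.
(Any R1, R2 with R2/(R1+R2) = 0.677 and R1‖R2 ≤ 2.22 kΩ will meet the spec.)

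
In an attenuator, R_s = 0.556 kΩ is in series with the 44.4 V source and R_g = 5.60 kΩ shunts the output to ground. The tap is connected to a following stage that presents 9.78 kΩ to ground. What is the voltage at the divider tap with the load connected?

The load sits in parallel with R_g: R_g‖R_L = (5600 × 9780) / (5600 + 9780) = 3561 Ω.
V_out = 44.4 × 3561 / (556 + 3561) = 44.4 × 3561/4117 = 38.4 V.
(Unloaded it would have been 40.4 V.)

V_out ≈ 38.4 V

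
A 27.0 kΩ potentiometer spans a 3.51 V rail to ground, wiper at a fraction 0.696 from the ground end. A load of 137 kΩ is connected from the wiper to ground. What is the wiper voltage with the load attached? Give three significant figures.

The wiper splits the pot into (1−α)R = 8.208 kΩ above and αR = 18.79 kΩ below.
Lower section ‖ load = 16.53 kΩ.
V_wiper = 3.51 × 16.53/(8.208 + 16.53) = 2.35 V.

V ≈ 2.35 V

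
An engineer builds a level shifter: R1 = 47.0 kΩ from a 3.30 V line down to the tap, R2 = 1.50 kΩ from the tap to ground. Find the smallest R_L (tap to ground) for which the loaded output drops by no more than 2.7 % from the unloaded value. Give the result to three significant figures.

Output resistance R_th = R1‖R2 = (47.0 × 1.50)/48.50 = 1.454 kΩ.
The fractional drop is R_th/(R_th + R_L); requiring this ≤ 0.0270 gives R_L ≥ R_th(1/0.0270 − 1) = 1.454 × 36.04 = 52.4 kΩ.

R_L(min) ≈ 52.4 kΩ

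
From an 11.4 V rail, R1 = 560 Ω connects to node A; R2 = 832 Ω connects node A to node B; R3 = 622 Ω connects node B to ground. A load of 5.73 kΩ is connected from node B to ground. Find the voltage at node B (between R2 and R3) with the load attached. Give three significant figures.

At node B, R3 is in parallel with the load: R3‖R_L = 561.1 Ω.
Below node A the resistance is R2 + (R3‖R_L) = 1393 Ω, so V_A = 11.4 × 1393/1953 = 8.131 V.
Then V_B = V_A × (R3‖R_L)/(R2 + R3‖R_L) = 8.131 × 561.1/1393 = 3.28 V.

V ≈ 3.28 V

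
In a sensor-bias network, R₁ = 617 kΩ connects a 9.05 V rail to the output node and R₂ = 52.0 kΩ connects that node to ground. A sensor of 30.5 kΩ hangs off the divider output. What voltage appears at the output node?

V_out ≈ 0.273 V

The load sits in parallel with R₂: R₂‖R_L = (52.0 × 30.5) / (52.0 + 30.5) = 19.22 kΩ.
V_out = 9.05 × 19.22 / (617 + 19.22) = 9.05 × 19.22/636.2 = 0.273 V.
(Unloaded it would have been 0.703 V.)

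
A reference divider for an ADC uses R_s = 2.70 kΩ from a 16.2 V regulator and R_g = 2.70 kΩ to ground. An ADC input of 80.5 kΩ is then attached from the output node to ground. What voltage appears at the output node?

The load sits in parallel with R_g: R_g‖R_L = (2.70 × 80.5) / (2.70 + 80.5) = 2.612 kΩ.
V_out = 16.2 × 2.612 / (2.70 + 2.612) = 16.2 × 2.612/5.312 = 7.97 V.

V_out ≈ 7.97 V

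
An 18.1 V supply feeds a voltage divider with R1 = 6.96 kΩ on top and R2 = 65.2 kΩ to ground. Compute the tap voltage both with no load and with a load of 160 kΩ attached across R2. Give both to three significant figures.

Unloaded: 16.4 V; loaded: 15.7 V

Open-circuit: V = 18.1 × 65.2/(6.96 + 65.2) = 16.4 V.
With the load, R2 becomes R2‖R_L = 46.32 kΩ, so V = 18.1 × 46.32/53.28 = 15.7 V.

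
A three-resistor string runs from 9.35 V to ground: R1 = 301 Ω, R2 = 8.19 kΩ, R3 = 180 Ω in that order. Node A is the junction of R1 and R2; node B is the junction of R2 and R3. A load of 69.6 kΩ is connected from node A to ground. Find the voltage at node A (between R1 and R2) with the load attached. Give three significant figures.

V ≈ 8.99 V

Below node A the series string R2+R3 = 8370 Ω sits in parallel with the 69600 Ω load: 7471 Ω.
V_A = 9.35 × 7471/(301 + 7471) = 8.99 V.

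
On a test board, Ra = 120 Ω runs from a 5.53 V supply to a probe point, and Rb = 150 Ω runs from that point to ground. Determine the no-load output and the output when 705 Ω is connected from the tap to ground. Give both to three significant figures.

Unloaded: 3.07 V; loaded: 2.81 V

Open-circuit: V = 5.53 × 150/(120 + 150) = 3.07 V.
With the load, Rb becomes Rb‖R_L = 123.7 Ω, so V = 5.53 × 123.7/243.7 = 2.81 V.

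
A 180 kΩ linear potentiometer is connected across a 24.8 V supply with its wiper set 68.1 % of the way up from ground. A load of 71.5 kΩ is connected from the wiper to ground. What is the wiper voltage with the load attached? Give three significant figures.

V ≈ 10.9 V

The wiper splits the pot into (1−α)R = 57.42 kΩ above and αR = 122.6 kΩ below.
Lower section ‖ load = 45.16 kΩ.
V_wiper = 24.8 × 45.16/(57.42 + 45.16) = 10.9 V.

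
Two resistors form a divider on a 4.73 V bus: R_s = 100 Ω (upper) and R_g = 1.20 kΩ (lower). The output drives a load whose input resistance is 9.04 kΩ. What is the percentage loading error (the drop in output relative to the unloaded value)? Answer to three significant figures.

1.01 %

The divider's output (Thévenin) resistance is R_s‖R_g = 92.31 Ω.
Fractional drop under load = R_th/(R_th + R_L) = 92.31 / (92.31 + 9040) = 0.01011.
So the output falls by 1.01 %.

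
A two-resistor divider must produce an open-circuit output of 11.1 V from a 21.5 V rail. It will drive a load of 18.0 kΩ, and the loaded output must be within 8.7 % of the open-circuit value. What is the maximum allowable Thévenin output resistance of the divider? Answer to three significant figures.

Loading drop = R_th/(R_th + R_L) ≤ 0.0870, so R_th ≤ R_L · ε/(1−ε) = 18.0 kΩ × 0.0870/0.9130 = 1.72 kΩ.

R_th ≤ 1.72 kΩ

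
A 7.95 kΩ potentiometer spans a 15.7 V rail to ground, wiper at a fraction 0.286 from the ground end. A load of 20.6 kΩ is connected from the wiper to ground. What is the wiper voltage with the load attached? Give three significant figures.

The wiper splits the pot into (1−α)R = 5.676 kΩ above and αR = 2.274 kΩ below.
Lower section ‖ load = 2.048 kΩ.
V_wiper = 15.7 × 2.048/(5.676 + 2.048) = 4.16 V.

V ≈ 4.16 V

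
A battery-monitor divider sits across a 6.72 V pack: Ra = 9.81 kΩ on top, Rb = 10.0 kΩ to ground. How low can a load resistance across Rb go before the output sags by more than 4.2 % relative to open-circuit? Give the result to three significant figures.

Output resistance R_th = Ra‖Rb = (9.81 × 10.0)/19.81 = 4.952 kΩ.
The fractional drop is R_th/(R_th + R_L); requiring this ≤ 0.0420 gives R_L ≥ R_th(1/0.0420 − 1) = 4.952 × 22.81 = 113 kΩ.

R_L(min) ≈ 113 kΩ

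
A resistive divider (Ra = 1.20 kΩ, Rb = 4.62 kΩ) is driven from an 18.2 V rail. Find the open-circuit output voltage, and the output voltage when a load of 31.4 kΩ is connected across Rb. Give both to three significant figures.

Open-circuit: V = 18.2 × 4.62/(1.20 + 4.62) = 14.4 V.
With the load, Rb becomes Rb‖R_L = 4.027 kΩ, so V = 18.2 × 4.027/5.227 = 14.0 V.

Unloaded: 14.4 V; loaded: 14.0 V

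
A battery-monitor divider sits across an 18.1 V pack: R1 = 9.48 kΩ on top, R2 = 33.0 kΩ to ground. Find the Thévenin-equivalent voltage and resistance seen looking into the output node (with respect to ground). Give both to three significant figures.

V_th is the open-circuit tap voltage: 18.1 × 33.0/(9.48 + 33.0) = 14.1 V.
With the supply zeroed, R1 and R2 appear in parallel from the tap: R_th = R1‖R2 = (9.48 × 33.0)/42.48 = 7.36 kΩ.

V_th = 14.1 V, R_th = 7.36 kΩ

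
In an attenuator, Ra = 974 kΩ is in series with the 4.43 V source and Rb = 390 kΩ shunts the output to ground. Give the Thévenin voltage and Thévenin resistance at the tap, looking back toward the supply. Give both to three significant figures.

V_th = 1.27 V, R_th = 278 kΩ

V_th is the open-circuit tap voltage: 4.43 × 390/(974 + 390) = 1.27 V.
With the supply zeroed, Ra and Rb appear in parallel from the tap: R_th = Ra‖Rb = (974 × 390)/1364 = 278 kΩ.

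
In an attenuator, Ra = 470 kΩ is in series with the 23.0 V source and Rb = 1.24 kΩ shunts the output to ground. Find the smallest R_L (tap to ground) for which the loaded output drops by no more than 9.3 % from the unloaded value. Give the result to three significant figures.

Output resistance R_th = Ra‖Rb = (470 × 1.24)/471.2 = 1.237 kΩ.
The fractional drop is R_th/(R_th + R_L); requiring this ≤ 0.0930 gives R_L ≥ R_th(1/0.0930 − 1) = 1.237 × 9.753 = 12.1 kΩ.

R_L(min) ≈ 12.1 kΩ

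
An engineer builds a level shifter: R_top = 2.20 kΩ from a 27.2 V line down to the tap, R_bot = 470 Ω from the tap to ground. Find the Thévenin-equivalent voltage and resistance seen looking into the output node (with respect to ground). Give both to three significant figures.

V_th is the open-circuit tap voltage: 27.2 × 470/(2200 + 470) = 4.79 V.
With the supply zeroed, R_top and R_bot appear in parallel from the tap: R_th = R_top‖R_bot = (2200 × 470)/2670 = 387 Ω.

V_th = 4.79 V, R_th = 387 Ω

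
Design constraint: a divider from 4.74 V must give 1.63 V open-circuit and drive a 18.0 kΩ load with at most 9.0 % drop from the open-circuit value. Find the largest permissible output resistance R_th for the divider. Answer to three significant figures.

R_th ≤ 1.78 kΩ

Loading drop = R_th/(R_th + R_L) ≤ 0.0900, so R_th ≤ R_L · ε/(1−ε) = 18.0 kΩ × 0.0900/0.9100 = 1.78 kΩ.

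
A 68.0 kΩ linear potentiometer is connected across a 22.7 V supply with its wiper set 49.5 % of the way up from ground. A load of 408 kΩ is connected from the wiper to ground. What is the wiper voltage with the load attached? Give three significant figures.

The wiper splits the pot into (1−α)R = 34.34 kΩ above and αR = 33.66 kΩ below.
Lower section ‖ load = 31.09 kΩ.
V_wiper = 22.7 × 31.09/(34.34 + 31.09) = 10.8 V.

V ≈ 10.8 V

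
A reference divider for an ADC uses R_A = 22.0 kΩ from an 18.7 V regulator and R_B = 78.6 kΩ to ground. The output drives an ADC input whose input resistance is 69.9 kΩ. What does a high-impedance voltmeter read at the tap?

The load sits in parallel with R_B: R_B‖R_L = (78.6 × 69.9) / (78.6 + 69.9) = 37.00 kΩ.
V_out = 18.7 × 37.00 / (22.0 + 37.00) = 18.7 × 37.00/59.00 = 11.7 V.
(Unloaded it would have been 14.6 V.)

V_out ≈ 11.7 V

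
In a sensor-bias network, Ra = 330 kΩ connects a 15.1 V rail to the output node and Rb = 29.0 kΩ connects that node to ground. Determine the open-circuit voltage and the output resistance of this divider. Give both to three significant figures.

V_th = 1.22 V, R_th = 26.7 kΩ

V_th is the open-circuit tap voltage: 15.1 × 29.0/(330 + 29.0) = 1.22 V.
With the supply zeroed, Ra and Rb appear in parallel from the tap: R_th = Ra‖Rb = (330 × 29.0)/359.0 = 26.7 kΩ.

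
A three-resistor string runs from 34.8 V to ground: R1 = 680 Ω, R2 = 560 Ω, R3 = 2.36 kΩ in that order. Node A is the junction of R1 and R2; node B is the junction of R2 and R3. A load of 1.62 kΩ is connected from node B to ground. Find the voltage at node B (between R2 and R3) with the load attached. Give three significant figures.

At node B, R3 is in parallel with the load: R3‖R_L = 960.6 Ω.
Below node A the resistance is R2 + (R3‖R_L) = 1521 Ω, so V_A = 34.8 × 1521/2201 = 24.05 V.
Then V_B = V_A × (R3‖R_L)/(R2 + R3‖R_L) = 24.05 × 960.6/1521 = 15.2 V.

V ≈ 15.2 V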